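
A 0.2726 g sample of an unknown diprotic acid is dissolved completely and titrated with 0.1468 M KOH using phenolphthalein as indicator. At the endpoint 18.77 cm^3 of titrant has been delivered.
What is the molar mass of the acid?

197.9 g/mol

n(KOH) = 0.01877 L × 0.1468 mol/L = 2.755 × 10^-3 mol
From the 1:2 ratio, n(H2A) = 1/2 × 2.755 × 10^-3 = 1.378 × 10^-3 mol
M = m / n = 0.2726 g / 1.378 × 10^-3 mol = 197.9 g/mol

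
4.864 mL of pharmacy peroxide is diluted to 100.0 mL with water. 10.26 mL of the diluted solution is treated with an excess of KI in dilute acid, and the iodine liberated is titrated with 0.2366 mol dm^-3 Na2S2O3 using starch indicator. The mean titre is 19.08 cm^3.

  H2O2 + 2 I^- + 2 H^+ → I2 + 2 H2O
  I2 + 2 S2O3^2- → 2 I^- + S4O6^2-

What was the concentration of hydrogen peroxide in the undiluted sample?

n(S2O3^2-) = 0.01908 × 0.2366 = 4.514 × 10^-3 mol
n(I2) = n(S2O3^2-)/2 = 2.257 × 10^-3 mol
n(H2O2) in the aliquot = 2.257 × 10^-3 mol (1:1 ratio)
[H2O2]_dilute = 2.257 × 10^-3 / 0.01026 = 0.2200 mol/L
[H2O2]_original = 0.2200 × 100.0/4.864 = 4.523 mol/L

4.523 mol/L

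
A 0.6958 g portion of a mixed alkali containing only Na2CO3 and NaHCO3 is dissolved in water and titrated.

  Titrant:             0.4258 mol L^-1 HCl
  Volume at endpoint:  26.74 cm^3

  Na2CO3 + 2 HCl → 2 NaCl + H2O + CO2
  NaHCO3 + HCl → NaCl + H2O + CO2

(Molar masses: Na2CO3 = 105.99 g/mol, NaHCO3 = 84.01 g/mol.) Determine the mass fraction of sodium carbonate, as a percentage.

n(HCl) = 0.02674 × 0.4258 = 0.01139 mol
Let x = n(Na2CO3), y = n(NaHCO3).
Titrant: 2x + 1y = 0.01139;  mass: 105.99x + 84.01y = 0.6958
Solving, x = 4.203 × 10^-3 mol, y = 2.979 × 10^-3 mol
mass of Na2CO3 = 4.203 × 10^-3 × 105.99 = 0.4455 g
% Na2CO3 = 0.4455 / 0.6958 × 100 = 64.03 %

64.03 %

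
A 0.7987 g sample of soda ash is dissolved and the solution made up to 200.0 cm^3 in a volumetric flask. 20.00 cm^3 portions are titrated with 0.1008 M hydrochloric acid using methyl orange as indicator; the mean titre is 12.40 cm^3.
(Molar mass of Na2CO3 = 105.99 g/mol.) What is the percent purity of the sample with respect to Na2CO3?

82.93 %

Na2CO3 + 2 HCl → 2 NaCl + H2O + CO2
n(HCl) per titration = 0.01240 × 0.1008 = 1.250 × 10^-3 mol
From the 1:2 ratio, n(Na2CO3) in each aliquot = 1/2 × 1.250 × 10^-3 = 6.250 × 10^-4 mol
n(Na2CO3) in the whole flask = 6.250 × 10^-4 × 200.0/20.00 = 6.250 × 10^-3 mol
mass of Na2CO3 = 6.250 × 10^-3 × 105.99 = 0.6624 g
% Na2CO3 = 0.6624 / 0.7987 × 100 = 82.93 %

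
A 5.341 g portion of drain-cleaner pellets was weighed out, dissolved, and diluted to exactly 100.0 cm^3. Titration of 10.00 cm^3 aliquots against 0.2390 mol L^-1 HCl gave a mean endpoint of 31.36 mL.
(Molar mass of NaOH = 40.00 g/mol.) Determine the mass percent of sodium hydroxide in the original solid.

56.13 %

NaOH + HCl → NaCl + H2O
n(HCl) per titration = 0.03136 × 0.2390 = 7.495 × 10^-3 mol
n(NaOH) in each aliquot = 7.495 × 10^-3 mol (1:1 ratio)
n(NaOH) in the whole flask = 7.495 × 10^-3 × 100.0/10.00 = 0.07495 mol
mass of NaOH = 0.07495 × 40.00 = 2.998 g
% NaOH = 2.998 / 5.341 × 100 = 56.13 %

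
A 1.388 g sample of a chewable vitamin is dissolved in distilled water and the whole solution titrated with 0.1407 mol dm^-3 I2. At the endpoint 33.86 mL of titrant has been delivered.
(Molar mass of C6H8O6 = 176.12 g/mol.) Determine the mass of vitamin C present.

0.8391 g

C6H8O6 + I2 → C6H6O6 + 2 HI
n(I2) = 0.03386 L × 0.1407 mol/L = 4.764 × 10^-3 mol
n(C6H8O6) = 4.764 × 10^-3 mol (1:1 ratio)
mass of C6H8O6 = 4.764 × 10^-3 × 176.12 g/mol = 0.8391 g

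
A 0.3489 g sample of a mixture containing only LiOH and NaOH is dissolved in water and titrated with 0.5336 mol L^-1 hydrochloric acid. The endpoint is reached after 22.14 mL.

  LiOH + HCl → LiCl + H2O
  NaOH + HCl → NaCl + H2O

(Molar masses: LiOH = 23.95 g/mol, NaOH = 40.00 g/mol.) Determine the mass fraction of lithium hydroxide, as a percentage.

52.89 %

n(HCl) = 0.02214 × 0.5336 = 0.01181 mol
Let x = n(LiOH), y = n(NaOH).
Titrant: 1x + 1y = 0.01181;  mass: 23.95x + 40.00y = 0.3489
Solving, x = 7.704 × 10^-3 mol, y = 4.109 × 10^-3 mol
mass of LiOH = 7.704 × 10^-3 × 23.95 = 0.1845 g
% LiOH = 0.1845 / 0.3489 × 100 = 52.89 %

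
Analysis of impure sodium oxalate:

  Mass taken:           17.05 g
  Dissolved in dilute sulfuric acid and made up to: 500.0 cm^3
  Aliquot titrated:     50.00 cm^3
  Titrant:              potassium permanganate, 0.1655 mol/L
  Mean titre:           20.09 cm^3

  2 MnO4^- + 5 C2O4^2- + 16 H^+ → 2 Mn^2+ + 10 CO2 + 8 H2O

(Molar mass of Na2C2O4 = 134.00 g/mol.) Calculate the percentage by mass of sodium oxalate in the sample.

65.33 %

n(KMnO4) per titration = 0.02009 × 0.1655 = 3.325 × 10^-3 mol
From the 5:2 ratio, n(Na2C2O4) in each aliquot = 5/2 × 3.325 × 10^-3 = 8.312 × 10^-3 mol
n(Na2C2O4) in the whole flask = 8.312 × 10^-3 × 500.0/50.00 = 0.08312 mol
mass of Na2C2O4 = 0.08312 × 134.00 = 11.14 g
% Na2C2O4 = 11.14 / 17.05 × 100 = 65.33 %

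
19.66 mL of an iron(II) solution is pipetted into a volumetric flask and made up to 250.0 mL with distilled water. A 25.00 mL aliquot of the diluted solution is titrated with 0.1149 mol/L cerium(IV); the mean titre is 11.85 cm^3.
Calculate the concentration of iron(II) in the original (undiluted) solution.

Ce^4+ + Fe^2+ → Ce^3+ + Fe^3+
n(Ce4+) = 0.01185 × 0.1149 = 1.362 × 10^-3 mol
n(Fe2+) in the aliquot = 1.362 × 10^-3 mol (1:1 ratio)
[Fe2+]_dilute = 1.362 × 10^-3 / 0.02500 = 0.05446 mol/L
Dilution factor = 250.0 / 19.66 = 12.72
[Fe2+]_stock = 0.05446 × 12.72 = 0.6926 mol/L

0.6926 mol/L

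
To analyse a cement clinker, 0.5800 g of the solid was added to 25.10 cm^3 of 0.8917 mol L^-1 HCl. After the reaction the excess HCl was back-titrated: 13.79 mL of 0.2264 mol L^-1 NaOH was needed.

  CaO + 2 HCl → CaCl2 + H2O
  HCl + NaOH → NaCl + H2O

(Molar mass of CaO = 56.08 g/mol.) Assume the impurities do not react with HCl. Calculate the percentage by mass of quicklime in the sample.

n(HCl) added = 0.02510 × 0.8917 = 0.02238 mol
n(NaOH) used in back-titration = 0.01379 × 0.2264 = 3.122 × 10^-3 mol
n(HCl) left over = 3.122 × 10^-3 mol (1:1 ratio)
n(HCl) consumed by analyte = 0.02238 − 3.122 × 10^-3 = 0.01926 mol
From the 1:2 ratio, n(CaO) = 1/2 × 0.01926 = 9.630 × 10^-3 mol
mass of CaO = 9.630 × 10^-3 × 56.08 = 0.5400 g
% CaO = 0.5400 / 0.5800 × 100 = 93.11 %

93.11 %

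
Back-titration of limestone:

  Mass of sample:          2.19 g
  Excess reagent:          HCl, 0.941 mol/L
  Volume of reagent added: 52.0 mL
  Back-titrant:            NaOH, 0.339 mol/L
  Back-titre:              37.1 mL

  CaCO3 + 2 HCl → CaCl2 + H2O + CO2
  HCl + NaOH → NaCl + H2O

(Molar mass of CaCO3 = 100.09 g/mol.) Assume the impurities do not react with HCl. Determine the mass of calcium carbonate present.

1.82 g

n(HCl) added = 0.0520 × 0.941 = 0.0489 mol
n(NaOH) used in back-titration = 0.0371 × 0.339 = 0.0126 mol
n(HCl) left over = 0.0126 mol (1:1 ratio)
n(HCl) consumed by analyte = 0.0489 − 0.0126 = 0.0364 mol
From the 1:2 ratio, n(CaCO3) = 1/2 × 0.0364 = 0.0182 mol
mass of CaCO3 = 0.0182 × 100.09 = 1.82 g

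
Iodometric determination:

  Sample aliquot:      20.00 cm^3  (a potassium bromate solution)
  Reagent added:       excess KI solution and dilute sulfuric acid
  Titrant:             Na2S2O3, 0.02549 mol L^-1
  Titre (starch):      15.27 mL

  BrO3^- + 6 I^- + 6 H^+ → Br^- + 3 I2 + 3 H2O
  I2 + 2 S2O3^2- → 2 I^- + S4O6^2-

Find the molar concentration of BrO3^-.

n(S2O3^2-) = 0.01527 × 0.02549 = 3.892 × 10^-4 mol
n(I2) = n(S2O3^2-)/2 = 1.946 × 10^-4 mol
From the 1:3 ratio, n(BrO3^-) in the aliquot = 1/3 × 1.946 × 10^-4 = 6.487 × 10^-5 mol
[BrO3^-] = 6.487 × 10^-5 / 0.02000 = 0.003244 mol/L

0.003244 mol/L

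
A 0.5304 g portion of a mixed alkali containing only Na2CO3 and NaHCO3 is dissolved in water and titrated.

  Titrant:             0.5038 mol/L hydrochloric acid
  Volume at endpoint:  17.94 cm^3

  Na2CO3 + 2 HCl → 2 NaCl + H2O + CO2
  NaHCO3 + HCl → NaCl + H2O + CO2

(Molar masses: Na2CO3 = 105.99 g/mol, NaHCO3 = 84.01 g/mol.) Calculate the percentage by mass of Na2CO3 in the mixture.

73.74 %

n(HCl) = 0.01794 × 0.5038 = 9.038 × 10^-3 mol
Let x = n(Na2CO3), y = n(NaHCO3).
Titrant: 2x + 1y = 9.038 × 10^-3;  mass: 105.99x + 84.01y = 0.5304
Solving, x = 3.690 × 10^-3 mol, y = 1.658 × 10^-3 mol
mass of Na2CO3 = 3.690 × 10^-3 × 105.99 = 0.3911 g
% Na2CO3 = 0.3911 / 0.5304 × 100 = 73.74 %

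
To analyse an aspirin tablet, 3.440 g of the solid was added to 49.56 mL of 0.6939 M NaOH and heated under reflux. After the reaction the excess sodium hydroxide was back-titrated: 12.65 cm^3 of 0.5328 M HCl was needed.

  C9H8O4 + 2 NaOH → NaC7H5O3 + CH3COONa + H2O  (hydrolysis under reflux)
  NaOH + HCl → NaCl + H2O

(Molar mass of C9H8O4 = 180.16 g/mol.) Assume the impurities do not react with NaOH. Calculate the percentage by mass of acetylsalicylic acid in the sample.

n(NaOH) added = 0.04956 × 0.6939 = 0.03439 mol
n(HCl) used in back-titration = 0.01265 × 0.5328 = 6.740 × 10^-3 mol
n(NaOH) left over = 6.740 × 10^-3 mol (1:1 ratio)
n(NaOH) consumed by analyte = 0.03439 − 6.740 × 10^-3 = 0.02765 mol
From the 1:2 ratio, n(C9H8O4) = 1/2 × 0.02765 = 0.01382 mol
mass of C9H8O4 = 0.01382 × 180.16 = 2.491 g
% C9H8O4 = 2.491 / 3.440 × 100 = 72.40 %

72.40 %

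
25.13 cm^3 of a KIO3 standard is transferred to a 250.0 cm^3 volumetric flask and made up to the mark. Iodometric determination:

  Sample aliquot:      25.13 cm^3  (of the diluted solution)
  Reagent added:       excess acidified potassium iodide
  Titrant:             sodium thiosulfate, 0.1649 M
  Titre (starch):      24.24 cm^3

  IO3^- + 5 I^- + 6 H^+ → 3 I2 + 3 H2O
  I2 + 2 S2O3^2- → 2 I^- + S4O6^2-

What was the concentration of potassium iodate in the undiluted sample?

0.2637 M

n(S2O3^2-) = 0.02424 × 0.1649 = 3.997 × 10^-3 mol
n(I2) = n(S2O3^2-)/2 = 1.999 × 10^-3 mol
From the 1:3 ratio, n(IO3^-) in the aliquot = 1/3 × 1.999 × 10^-3 = 6.662 × 10^-4 mol
[IO3^-]_dilute = 6.662 × 10^-4 / 0.02513 = 0.02651 mol/L
[IO3^-]_original = 0.02651 × 250.0/25.13 = 0.2637 mol/L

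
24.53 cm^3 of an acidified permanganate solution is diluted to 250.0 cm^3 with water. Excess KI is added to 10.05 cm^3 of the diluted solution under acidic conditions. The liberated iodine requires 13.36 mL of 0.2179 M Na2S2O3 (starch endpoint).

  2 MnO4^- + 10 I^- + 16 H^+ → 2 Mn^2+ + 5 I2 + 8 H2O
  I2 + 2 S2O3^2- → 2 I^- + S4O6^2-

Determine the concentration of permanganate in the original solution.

0.5904 M

n(S2O3^2-) = 0.01336 × 0.2179 = 2.911 × 10^-3 mol
n(I2) = n(S2O3^2-)/2 = 1.456 × 10^-3 mol
From the 2:5 ratio, n(MnO4^-) in the aliquot = 2/5 × 1.456 × 10^-3 = 5.822 × 10^-4 mol
[MnO4^-]_dilute = 5.822 × 10^-4 / 0.01005 = 0.05793 mol/L
[MnO4^-]_original = 0.05793 × 250.0/24.53 = 0.5904 mol/L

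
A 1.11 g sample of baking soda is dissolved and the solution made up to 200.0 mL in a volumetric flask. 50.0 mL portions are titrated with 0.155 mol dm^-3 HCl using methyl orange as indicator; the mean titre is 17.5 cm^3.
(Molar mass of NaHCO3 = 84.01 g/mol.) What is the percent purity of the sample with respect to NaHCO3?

NaHCO3 + HCl → NaCl + H2O + CO2
n(HCl) per titration = 0.0175 × 0.155 = 2.71 × 10^-3 mol
n(NaHCO3) in each aliquot = 2.71 × 10^-3 mol (1:1 ratio)
n(NaHCO3) in the whole flask = 2.71 × 10^-3 × 200.0/50.0 = 0.0109 mol
mass of NaHCO3 = 0.0109 × 84.01 = 0.912 g
% NaHCO3 = 0.912 / 1.11 × 100 = 82.1 %

82.1 %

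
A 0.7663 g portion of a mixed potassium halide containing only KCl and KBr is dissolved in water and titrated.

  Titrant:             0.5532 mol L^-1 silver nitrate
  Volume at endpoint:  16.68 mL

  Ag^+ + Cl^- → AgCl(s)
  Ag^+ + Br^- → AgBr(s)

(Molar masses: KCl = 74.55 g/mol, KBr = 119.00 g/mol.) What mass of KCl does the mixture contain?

n(AgNO3) = 0.01668 × 0.5532 = 9.227 × 10^-3 mol
Let x = n(KCl), y = n(KBr).
Titrant: 1x + 1y = 9.227 × 10^-3;  mass: 74.55x + 119.00y = 0.7663
Solving, x = 7.464 × 10^-3 mol, y = 1.764 × 10^-3 mol
mass of KCl = 7.464 × 10^-3 × 74.55 = 0.5564 g

0.5564 g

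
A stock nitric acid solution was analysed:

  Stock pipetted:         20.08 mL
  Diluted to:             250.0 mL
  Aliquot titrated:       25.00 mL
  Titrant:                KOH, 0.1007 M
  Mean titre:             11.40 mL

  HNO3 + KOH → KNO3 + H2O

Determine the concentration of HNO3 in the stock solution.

n(KOH) = 0.01140 × 0.1007 = 1.148 × 10^-3 mol
n(HNO3) in the aliquot = 1.148 × 10^-3 mol (1:1 ratio)
[HNO3]_dilute = 1.148 × 10^-3 / 0.02500 = 0.04592 mol/L
Dilution factor = 250.0 / 20.08 = 12.45
[HNO3]_stock = 0.04592 × 12.45 = 0.5717 mol/L

0.5717 M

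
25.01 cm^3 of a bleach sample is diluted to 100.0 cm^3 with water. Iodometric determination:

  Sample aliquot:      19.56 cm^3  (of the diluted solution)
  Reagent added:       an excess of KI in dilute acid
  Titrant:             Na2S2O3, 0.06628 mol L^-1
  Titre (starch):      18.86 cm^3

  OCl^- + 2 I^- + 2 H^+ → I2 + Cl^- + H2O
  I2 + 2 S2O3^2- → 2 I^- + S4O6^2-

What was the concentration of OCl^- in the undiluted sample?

n(S2O3^2-) = 0.01886 × 0.06628 = 1.250 × 10^-3 mol
n(I2) = n(S2O3^2-)/2 = 6.250 × 10^-4 mol
n(OCl^-) in the aliquot = 6.250 × 10^-4 mol (1:1 ratio)
[OCl^-]_dilute = 6.250 × 10^-4 / 0.01956 = 0.03195 mol/L
[OCl^-]_original = 0.03195 × 100.0/25.01 = 0.1278 mol/L

0.1278 mol/L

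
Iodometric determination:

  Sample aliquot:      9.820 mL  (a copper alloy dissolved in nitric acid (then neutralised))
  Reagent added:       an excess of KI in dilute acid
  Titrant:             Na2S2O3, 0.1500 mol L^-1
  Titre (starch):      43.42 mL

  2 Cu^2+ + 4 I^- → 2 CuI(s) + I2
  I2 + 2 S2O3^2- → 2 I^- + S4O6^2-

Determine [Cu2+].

0.6632 mol/L

n(S2O3^2-) = 0.04342 × 0.1500 = 6.513 × 10^-3 mol
n(I2) = n(S2O3^2-)/2 = 3.256 × 10^-3 mol
From the 2:1 ratio, n(Cu2+) in the aliquot = 2/1 × 3.256 × 10^-3 = 6.513 × 10^-3 mol
[Cu2+] = 6.513 × 10^-3 / 0.009820 = 0.6632 mol/L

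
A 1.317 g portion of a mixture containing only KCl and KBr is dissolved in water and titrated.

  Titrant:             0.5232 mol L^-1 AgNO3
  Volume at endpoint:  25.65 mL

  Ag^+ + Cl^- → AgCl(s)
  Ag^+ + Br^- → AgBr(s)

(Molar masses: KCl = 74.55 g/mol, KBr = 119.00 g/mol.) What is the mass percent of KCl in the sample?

35.66 %

n(AgNO3) = 0.02565 × 0.5232 = 0.01342 mol
Let x = n(KCl), y = n(KBr).
Titrant: 1x + 1y = 0.01342;  mass: 74.55x + 119.00y = 1.317
Solving, x = 6.299 × 10^-3 mol, y = 7.121 × 10^-3 mol
mass of KCl = 6.299 × 10^-3 × 74.55 = 0.4696 g
% KCl = 0.4696 / 1.317 × 100 = 35.66 %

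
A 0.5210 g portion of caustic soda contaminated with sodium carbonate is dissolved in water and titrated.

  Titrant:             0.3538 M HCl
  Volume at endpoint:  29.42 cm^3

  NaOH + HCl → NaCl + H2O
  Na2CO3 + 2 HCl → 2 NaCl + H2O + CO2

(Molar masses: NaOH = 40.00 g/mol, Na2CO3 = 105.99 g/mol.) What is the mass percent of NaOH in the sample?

18.09 %

n(HCl) = 0.02942 × 0.3538 = 0.01041 mol
Let x = n(NaOH), y = n(Na2CO3).
Titrant: 1x + 2y = 0.01041;  mass: 40.00x + 105.99y = 0.5210
Solving, x = 2.356 × 10^-3 mol, y = 4.026 × 10^-3 mol
mass of NaOH = 2.356 × 10^-3 × 40.00 = 0.09423 g
% NaOH = 0.09423 / 0.5210 × 100 = 18.09 %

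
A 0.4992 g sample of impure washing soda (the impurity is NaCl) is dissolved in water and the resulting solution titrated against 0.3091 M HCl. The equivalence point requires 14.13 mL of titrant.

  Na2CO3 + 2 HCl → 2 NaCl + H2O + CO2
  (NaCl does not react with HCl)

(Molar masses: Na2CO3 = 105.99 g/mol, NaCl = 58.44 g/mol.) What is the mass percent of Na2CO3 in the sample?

n(HCl) = 0.01413 × 0.3091 = 4.368 × 10^-3 mol
Let x = n(Na2CO3), y = n(NaCl).
Titrant: 2x = 4.368 × 10^-3;  mass: 105.99x + 58.44y = 0.4992
Solving, x = 2.184 × 10^-3 mol, y = 4.581 × 10^-3 mol
mass of Na2CO3 = 2.184 × 10^-3 × 105.99 = 0.2315 g
% Na2CO3 = 0.2315 / 0.4992 × 100 = 46.37 %

46.37 %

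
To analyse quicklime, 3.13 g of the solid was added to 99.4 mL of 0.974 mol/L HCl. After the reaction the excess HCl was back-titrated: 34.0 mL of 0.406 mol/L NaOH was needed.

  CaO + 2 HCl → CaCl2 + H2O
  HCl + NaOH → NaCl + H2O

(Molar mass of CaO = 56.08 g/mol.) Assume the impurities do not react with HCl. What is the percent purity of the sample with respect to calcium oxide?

n(HCl) added = 0.0994 × 0.974 = 0.0968 mol
n(NaOH) used in back-titration = 0.0340 × 0.406 = 0.0138 mol
n(HCl) left over = 0.0138 mol (1:1 ratio)
n(HCl) consumed by analyte = 0.0968 − 0.0138 = 0.0830 mol
From the 1:2 ratio, n(CaO) = 1/2 × 0.0830 = 0.0415 mol
mass of CaO = 0.0415 × 56.08 = 2.33 g
% CaO = 2.33 / 3.13 × 100 = 74.4 %

74.4 %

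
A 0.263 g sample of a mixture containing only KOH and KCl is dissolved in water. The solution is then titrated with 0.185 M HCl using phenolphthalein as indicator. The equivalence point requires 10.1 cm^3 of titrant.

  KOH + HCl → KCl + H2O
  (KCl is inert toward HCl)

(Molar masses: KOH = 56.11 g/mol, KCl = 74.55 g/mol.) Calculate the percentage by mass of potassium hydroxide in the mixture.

39.9 %

n(HCl) = 0.0101 × 0.185 = 1.87 × 10^-3 mol
Let x = n(KOH), y = n(KCl).
Titrant: 1x = 1.87 × 10^-3;  mass: 56.11x + 74.55y = 0.263
Solving, x = 1.87 × 10^-3 mol, y = 2.12 × 10^-3 mol
mass of KOH = 1.87 × 10^-3 × 56.11 = 0.105 g
% KOH = 0.105 / 0.263 × 100 = 39.9 %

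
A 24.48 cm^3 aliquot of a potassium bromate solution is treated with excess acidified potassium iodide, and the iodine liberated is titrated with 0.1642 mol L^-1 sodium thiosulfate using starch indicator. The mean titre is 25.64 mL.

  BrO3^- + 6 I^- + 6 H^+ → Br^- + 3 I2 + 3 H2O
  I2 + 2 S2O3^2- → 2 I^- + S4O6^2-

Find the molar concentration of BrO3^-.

n(S2O3^2-) = 0.02564 × 0.1642 = 4.210 × 10^-3 mol
n(I2) = n(S2O3^2-)/2 = 2.105 × 10^-3 mol
From the 1:3 ratio, n(BrO3^-) in the aliquot = 1/3 × 2.105 × 10^-3 = 7.017 × 10^-4 mol
[BrO3^-] = 7.017 × 10^-4 / 0.02448 = 0.02866 mol/L

0.02866 mol/L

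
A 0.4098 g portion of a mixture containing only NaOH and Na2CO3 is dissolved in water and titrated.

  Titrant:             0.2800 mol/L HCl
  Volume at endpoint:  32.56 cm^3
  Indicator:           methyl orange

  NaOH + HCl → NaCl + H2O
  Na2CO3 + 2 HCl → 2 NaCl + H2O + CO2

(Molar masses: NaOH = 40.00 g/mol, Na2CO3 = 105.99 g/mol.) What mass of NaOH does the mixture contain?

n(HCl) = 0.03256 × 0.2800 = 9.117 × 10^-3 mol
Let x = n(NaOH), y = n(Na2CO3).
Titrant: 1x + 2y = 9.117 × 10^-3;  mass: 40.00x + 105.99y = 0.4098
Solving, x = 5.644 × 10^-3 mol, y = 1.736 × 10^-3 mol
mass of NaOH = 5.644 × 10^-3 × 40.00 = 0.2258 g

0.2258 g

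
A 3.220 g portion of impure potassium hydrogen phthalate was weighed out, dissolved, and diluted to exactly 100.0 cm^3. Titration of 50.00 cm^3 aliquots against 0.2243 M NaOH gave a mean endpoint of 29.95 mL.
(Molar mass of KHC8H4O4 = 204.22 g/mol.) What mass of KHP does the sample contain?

2.744 g

KHC8H4O4 + NaOH → KNaC8H4O4 + H2O
n(NaOH) per titration = 0.02995 × 0.2243 = 6.718 × 10^-3 mol
n(KHC8H4O4) in each aliquot = 6.718 × 10^-3 mol (1:1 ratio)
n(KHC8H4O4) in the whole flask = 6.718 × 10^-3 × 100.0/50.00 = 0.01344 mol
mass of KHC8H4O4 = 0.01344 × 204.22 = 2.744 g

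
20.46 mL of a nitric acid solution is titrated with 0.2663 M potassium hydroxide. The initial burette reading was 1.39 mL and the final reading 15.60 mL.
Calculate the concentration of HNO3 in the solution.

0.1850 M

HNO3 + KOH → KNO3 + H2O
n(KOH) = 0.01421 L × 0.2663 mol/L = 3.784 × 10^-3 mol
n(HNO3) = 3.784 × 10^-3 mol (1:1 mole ratio)
[HNO3] = 3.784 × 10^-3 mol / 0.02046 L = 0.1850 mol/L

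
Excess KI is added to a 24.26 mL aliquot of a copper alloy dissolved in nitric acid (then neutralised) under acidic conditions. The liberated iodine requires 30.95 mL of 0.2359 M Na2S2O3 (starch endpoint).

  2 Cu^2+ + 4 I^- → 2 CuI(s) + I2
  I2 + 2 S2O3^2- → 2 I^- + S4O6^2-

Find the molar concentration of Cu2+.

n(S2O3^2-) = 0.03095 × 0.2359 = 7.301 × 10^-3 mol
n(I2) = n(S2O3^2-)/2 = 3.651 × 10^-3 mol
From the 2:1 ratio, n(Cu2+) in the aliquot = 2/1 × 3.651 × 10^-3 = 7.301 × 10^-3 mol
[Cu2+] = 7.301 × 10^-3 / 0.02426 = 0.3010 mol/L

0.3010 M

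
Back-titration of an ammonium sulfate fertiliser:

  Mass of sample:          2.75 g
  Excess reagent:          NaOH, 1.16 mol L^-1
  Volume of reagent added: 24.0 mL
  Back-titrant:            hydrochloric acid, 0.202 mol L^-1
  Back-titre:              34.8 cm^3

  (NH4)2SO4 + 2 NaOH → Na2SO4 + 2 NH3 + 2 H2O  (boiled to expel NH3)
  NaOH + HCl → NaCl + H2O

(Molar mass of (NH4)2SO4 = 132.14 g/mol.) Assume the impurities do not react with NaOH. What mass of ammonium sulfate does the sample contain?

n(NaOH) added = 0.0240 × 1.16 = 0.0278 mol
n(HCl) used in back-titration = 0.0348 × 0.202 = 7.03 × 10^-3 mol
n(NaOH) left over = 7.03 × 10^-3 mol (1:1 ratio)
n(NaOH) consumed by analyte = 0.0278 − 7.03 × 10^-3 = 0.0208 mol
From the 1:2 ratio, n((NH4)2SO4) = 1/2 × 0.0208 = 0.0104 mol
mass of (NH4)2SO4 = 0.0104 × 132.14 = 1.37 g

1.37 g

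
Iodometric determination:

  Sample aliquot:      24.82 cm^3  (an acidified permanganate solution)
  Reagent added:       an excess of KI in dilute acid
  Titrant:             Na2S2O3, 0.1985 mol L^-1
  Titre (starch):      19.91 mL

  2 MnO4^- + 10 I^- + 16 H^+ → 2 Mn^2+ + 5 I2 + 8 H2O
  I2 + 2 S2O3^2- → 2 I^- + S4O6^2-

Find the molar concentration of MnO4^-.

n(S2O3^2-) = 0.01991 × 0.1985 = 3.952 × 10^-3 mol
n(I2) = n(S2O3^2-)/2 = 1.976 × 10^-3 mol
From the 2:5 ratio, n(MnO4^-) in the aliquot = 2/5 × 1.976 × 10^-3 = 7.904 × 10^-4 mol
[MnO4^-] = 7.904 × 10^-4 / 0.02482 = 0.03185 mol/L

0.03185 mol/L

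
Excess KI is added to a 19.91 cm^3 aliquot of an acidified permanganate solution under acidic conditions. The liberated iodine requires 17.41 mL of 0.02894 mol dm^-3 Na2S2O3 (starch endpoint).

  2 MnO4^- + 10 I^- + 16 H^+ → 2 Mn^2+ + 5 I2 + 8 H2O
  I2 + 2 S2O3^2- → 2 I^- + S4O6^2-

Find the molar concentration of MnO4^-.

0.005061 mol/L

n(S2O3^2-) = 0.01741 × 0.02894 = 5.038 × 10^-4 mol
n(I2) = n(S2O3^2-)/2 = 2.519 × 10^-4 mol
From the 2:5 ratio, n(MnO4^-) in the aliquot = 2/5 × 2.519 × 10^-4 = 1.008 × 10^-4 mol
[MnO4^-] = 1.008 × 10^-4 / 0.01991 = 0.005061 mol/L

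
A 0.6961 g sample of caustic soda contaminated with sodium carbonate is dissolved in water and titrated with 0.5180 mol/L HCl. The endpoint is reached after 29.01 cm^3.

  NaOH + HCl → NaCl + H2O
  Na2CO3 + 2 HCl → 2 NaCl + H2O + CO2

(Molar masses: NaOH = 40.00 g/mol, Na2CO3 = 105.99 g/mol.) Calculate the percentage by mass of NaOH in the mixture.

n(HCl) = 0.02901 × 0.5180 = 0.01503 mol
Let x = n(NaOH), y = n(Na2CO3).
Titrant: 1x + 2y = 0.01503;  mass: 40.00x + 105.99y = 0.6961
Solving, x = 7.716 × 10^-3 mol, y = 3.656 × 10^-3 mol
mass of NaOH = 7.716 × 10^-3 × 40.00 = 0.3086 g
% NaOH = 0.3086 / 0.6961 × 100 = 44.34 %

44.34 %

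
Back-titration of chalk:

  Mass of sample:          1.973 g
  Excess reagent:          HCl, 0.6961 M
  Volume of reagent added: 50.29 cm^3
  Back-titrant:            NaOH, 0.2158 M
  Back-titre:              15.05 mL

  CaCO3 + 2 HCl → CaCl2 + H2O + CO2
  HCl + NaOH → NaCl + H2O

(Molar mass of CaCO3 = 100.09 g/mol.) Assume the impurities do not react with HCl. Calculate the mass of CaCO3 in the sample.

1.589 g

n(HCl) added = 0.05029 × 0.6961 = 0.03501 mol
n(NaOH) used in back-titration = 0.01505 × 0.2158 = 3.248 × 10^-3 mol
n(HCl) left over = 3.248 × 10^-3 mol (1:1 ratio)
n(HCl) consumed by analyte = 0.03501 − 3.248 × 10^-3 = 0.03176 mol
From the 1:2 ratio, n(CaCO3) = 1/2 × 0.03176 = 0.01588 mol
mass of CaCO3 = 0.01588 × 100.09 = 1.589 g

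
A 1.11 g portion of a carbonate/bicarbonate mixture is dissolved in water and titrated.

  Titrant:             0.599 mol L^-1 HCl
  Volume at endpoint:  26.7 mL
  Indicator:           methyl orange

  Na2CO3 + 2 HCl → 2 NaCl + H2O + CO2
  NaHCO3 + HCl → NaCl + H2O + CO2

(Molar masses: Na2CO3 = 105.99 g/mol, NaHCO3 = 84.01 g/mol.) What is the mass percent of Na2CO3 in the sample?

36.0 %

n(HCl) = 0.0267 × 0.599 = 0.0160 mol
Let x = n(Na2CO3), y = n(NaHCO3).
Titrant: 2x + 1y = 0.0160;  mass: 105.99x + 84.01y = 1.11
Solving, x = 3.77 × 10^-3 mol, y = 8.46 × 10^-3 mol
mass of Na2CO3 = 3.77 × 10^-3 × 105.99 = 0.399 g
% Na2CO3 = 0.399 / 1.11 × 100 = 36.0 %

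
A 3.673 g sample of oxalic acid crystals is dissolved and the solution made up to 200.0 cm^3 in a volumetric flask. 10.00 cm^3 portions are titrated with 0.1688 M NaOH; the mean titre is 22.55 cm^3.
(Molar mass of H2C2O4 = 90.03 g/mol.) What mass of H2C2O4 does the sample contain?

3.427 g

H2C2O4 + 2 NaOH → Na2C2O4 + 2 H2O
n(NaOH) per titration = 0.02255 × 0.1688 = 3.806 × 10^-3 mol
From the 1:2 ratio, n(H2C2O4) in each aliquot = 1/2 × 3.806 × 10^-3 = 1.903 × 10^-3 mol
n(H2C2O4) in the whole flask = 1.903 × 10^-3 × 200.0/10.00 = 0.03806 mol
mass of H2C2O4 = 0.03806 × 90.03 = 3.427 g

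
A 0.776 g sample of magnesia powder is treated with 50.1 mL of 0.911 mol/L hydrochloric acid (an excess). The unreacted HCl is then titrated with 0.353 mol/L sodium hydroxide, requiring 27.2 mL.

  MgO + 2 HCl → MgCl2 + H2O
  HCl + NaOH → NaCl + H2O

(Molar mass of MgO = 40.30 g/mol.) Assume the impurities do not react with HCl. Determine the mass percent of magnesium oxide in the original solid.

93.6 %

n(HCl) added = 0.0501 × 0.911 = 0.0456 mol
n(NaOH) used in back-titration = 0.0272 × 0.353 = 9.60 × 10^-3 mol
n(HCl) left over = 9.60 × 10^-3 mol (1:1 ratio)
n(HCl) consumed by analyte = 0.0456 − 9.60 × 10^-3 = 0.0360 mol
From the 1:2 ratio, n(MgO) = 1/2 × 0.0360 = 0.0180 mol
mass of MgO = 0.0180 × 40.30 = 0.726 g
% MgO = 0.726 / 0.776 × 100 = 93.6 %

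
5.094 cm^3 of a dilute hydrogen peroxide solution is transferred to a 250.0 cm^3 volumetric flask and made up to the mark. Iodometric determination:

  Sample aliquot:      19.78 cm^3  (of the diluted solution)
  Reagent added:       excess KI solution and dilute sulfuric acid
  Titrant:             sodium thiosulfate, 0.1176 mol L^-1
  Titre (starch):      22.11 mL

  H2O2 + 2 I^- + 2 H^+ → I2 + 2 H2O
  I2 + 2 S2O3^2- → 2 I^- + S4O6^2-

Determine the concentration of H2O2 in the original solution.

3.226 mol/L

n(S2O3^2-) = 0.02211 × 0.1176 = 2.600 × 10^-3 mol
n(I2) = n(S2O3^2-)/2 = 1.300 × 10^-3 mol
n(H2O2) in the aliquot = 1.300 × 10^-3 mol (1:1 ratio)
[H2O2]_dilute = 1.300 × 10^-3 / 0.01978 = 0.06573 mol/L
[H2O2]_original = 0.06573 × 250.0/5.094 = 3.226 mol/L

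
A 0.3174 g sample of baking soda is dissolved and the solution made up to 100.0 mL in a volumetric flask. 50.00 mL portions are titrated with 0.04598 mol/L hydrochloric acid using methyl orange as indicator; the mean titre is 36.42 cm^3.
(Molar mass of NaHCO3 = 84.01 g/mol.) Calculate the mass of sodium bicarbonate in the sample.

NaHCO3 + HCl → NaCl + H2O + CO2
n(HCl) per titration = 0.03642 × 0.04598 = 1.675 × 10^-3 mol
n(NaHCO3) in each aliquot = 1.675 × 10^-3 mol (1:1 ratio)
n(NaHCO3) in the whole flask = 1.675 × 10^-3 × 100.0/50.00 = 3.349 × 10^-3 mol
mass of NaHCO3 = 3.349 × 10^-3 × 84.01 = 0.2814 g

0.2814 g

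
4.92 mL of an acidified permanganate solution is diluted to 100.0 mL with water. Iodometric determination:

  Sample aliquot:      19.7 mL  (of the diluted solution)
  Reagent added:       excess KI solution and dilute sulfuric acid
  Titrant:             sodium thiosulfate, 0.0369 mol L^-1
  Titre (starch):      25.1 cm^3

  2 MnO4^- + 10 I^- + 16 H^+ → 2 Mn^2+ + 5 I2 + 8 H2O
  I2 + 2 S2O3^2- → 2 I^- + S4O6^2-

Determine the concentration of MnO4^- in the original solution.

n(S2O3^2-) = 0.0251 × 0.0369 = 9.26 × 10^-4 mol
n(I2) = n(S2O3^2-)/2 = 4.63 × 10^-4 mol
From the 2:5 ratio, n(MnO4^-) in the aliquot = 2/5 × 4.63 × 10^-4 = 1.85 × 10^-4 mol
[MnO4^-]_dilute = 1.85 × 10^-4 / 0.0197 = 0.00940 mol/L
[MnO4^-]_original = 0.00940 × 100.0/4.92 = 0.191 mol/L

0.191 mol/L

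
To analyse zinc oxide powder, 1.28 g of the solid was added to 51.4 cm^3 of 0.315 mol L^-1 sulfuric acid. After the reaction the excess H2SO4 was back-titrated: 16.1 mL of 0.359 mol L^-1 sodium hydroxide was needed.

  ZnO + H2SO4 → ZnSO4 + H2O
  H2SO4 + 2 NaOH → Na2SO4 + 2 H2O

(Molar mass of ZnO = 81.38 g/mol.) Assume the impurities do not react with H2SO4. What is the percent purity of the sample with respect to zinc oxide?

n(H2SO4) added = 0.0514 × 0.315 = 0.0162 mol
n(NaOH) used in back-titration = 0.0161 × 0.359 = 5.78 × 10^-3 mol
From the 1:2 ratio, n(H2SO4) left over = 1/2 × 5.78 × 10^-3 = 2.89 × 10^-3 mol
n(H2SO4) consumed by analyte = 0.0162 − 2.89 × 10^-3 = 0.0133 mol
n(ZnO) = 0.0133 mol (1:1 ratio)
mass of ZnO = 0.0133 × 81.38 = 1.08 g
% ZnO = 1.08 / 1.28 × 100 = 84.6 %

84.6 %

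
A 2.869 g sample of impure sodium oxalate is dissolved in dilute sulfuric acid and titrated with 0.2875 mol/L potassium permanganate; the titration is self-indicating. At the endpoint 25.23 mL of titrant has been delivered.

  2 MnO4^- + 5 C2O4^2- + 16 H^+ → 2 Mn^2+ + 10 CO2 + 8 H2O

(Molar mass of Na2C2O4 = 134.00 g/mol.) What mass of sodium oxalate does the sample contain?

2.430 g

n(KMnO4) = 0.02523 L × 0.2875 mol/L = 7.254 × 10^-3 mol
From the 5:2 ratio, n(Na2C2O4) = 5/2 × 7.254 × 10^-3 = 0.01813 mol
mass of Na2C2O4 = 0.01813 × 134.00 g/mol = 2.430 g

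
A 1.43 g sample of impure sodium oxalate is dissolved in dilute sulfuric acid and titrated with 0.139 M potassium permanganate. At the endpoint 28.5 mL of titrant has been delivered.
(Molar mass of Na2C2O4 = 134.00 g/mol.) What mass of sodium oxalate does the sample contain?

1.33 g

2 MnO4^- + 5 C2O4^2- + 16 H^+ → 2 Mn^2+ + 10 CO2 + 8 H2O
n(KMnO4) = 0.0285 L × 0.139 mol/L = 3.96 × 10^-3 mol
From the 5:2 ratio, n(Na2C2O4) = 5/2 × 3.96 × 10^-3 = 9.90 × 10^-3 mol
mass of Na2C2O4 = 9.90 × 10^-3 × 134.00 g/mol = 1.33 g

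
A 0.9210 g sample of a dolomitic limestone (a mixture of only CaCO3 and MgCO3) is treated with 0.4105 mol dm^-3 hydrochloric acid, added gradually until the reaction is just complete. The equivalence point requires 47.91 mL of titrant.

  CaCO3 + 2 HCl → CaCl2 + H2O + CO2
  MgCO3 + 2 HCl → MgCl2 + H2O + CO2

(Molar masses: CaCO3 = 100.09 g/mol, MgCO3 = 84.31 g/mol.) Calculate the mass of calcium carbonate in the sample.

n(HCl) = 0.04791 × 0.4105 = 0.01967 mol
Let x = n(CaCO3), y = n(MgCO3).
Titrant: 2x + 2y = 0.01967;  mass: 100.09x + 84.31y = 0.9210
Solving, x = 5.826 × 10^-3 mol, y = 4.007 × 10^-3 mol
mass of CaCO3 = 5.826 × 10^-3 × 100.09 = 0.5831 g

0.5831 g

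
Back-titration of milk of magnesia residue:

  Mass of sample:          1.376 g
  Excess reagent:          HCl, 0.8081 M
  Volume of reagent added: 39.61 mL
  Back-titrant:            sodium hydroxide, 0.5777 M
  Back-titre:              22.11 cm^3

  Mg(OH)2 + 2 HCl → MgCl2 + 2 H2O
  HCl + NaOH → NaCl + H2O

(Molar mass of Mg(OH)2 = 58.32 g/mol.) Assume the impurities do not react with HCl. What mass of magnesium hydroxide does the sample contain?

n(HCl) added = 0.03961 × 0.8081 = 0.03201 mol
n(NaOH) used in back-titration = 0.02211 × 0.5777 = 0.01277 mol
n(HCl) left over = 0.01277 mol (1:1 ratio)
n(HCl) consumed by analyte = 0.03201 − 0.01277 = 0.01924 mol
From the 1:2 ratio, n(Mg(OH)2) = 1/2 × 0.01924 = 9.618 × 10^-3 mol
mass of Mg(OH)2 = 9.618 × 10^-3 × 58.32 = 0.5609 g

0.5609 g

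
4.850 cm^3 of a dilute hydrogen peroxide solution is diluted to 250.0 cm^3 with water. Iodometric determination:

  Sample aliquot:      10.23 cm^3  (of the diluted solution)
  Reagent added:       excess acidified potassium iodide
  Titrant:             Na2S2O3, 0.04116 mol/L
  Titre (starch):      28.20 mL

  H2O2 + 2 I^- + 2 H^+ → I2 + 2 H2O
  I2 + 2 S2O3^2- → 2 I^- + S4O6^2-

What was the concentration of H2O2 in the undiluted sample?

n(S2O3^2-) = 0.02820 × 0.04116 = 1.161 × 10^-3 mol
n(I2) = n(S2O3^2-)/2 = 5.804 × 10^-4 mol
n(H2O2) in the aliquot = 5.804 × 10^-4 mol (1:1 ratio)
[H2O2]_dilute = 5.804 × 10^-4 / 0.01023 = 0.05673 mol/L
[H2O2]_original = 0.05673 × 250.0/4.850 = 2.924 mol/L

2.924 mol/L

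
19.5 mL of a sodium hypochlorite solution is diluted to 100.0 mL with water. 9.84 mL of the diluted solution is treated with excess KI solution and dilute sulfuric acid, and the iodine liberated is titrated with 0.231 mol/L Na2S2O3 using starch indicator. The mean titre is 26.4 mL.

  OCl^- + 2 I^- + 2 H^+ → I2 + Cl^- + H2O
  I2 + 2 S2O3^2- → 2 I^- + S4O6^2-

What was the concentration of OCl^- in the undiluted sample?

1.59 mol/L

n(S2O3^2-) = 0.0264 × 0.231 = 6.10 × 10^-3 mol
n(I2) = n(S2O3^2-)/2 = 3.05 × 10^-3 mol
n(OCl^-) in the aliquot = 3.05 × 10^-3 mol (1:1 ratio)
[OCl^-]_dilute = 3.05 × 10^-3 / 0.00984 = 0.310 mol/L
[OCl^-]_original = 0.310 × 100.0/19.5 = 1.59 mol/L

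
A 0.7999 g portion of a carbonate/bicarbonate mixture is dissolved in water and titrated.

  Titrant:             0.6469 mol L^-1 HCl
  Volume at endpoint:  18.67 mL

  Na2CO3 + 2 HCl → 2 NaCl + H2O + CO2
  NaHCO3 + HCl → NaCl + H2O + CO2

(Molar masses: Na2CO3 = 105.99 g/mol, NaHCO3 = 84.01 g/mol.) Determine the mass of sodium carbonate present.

0.3669 g

n(HCl) = 0.01867 × 0.6469 = 0.01208 mol
Let x = n(Na2CO3), y = n(NaHCO3).
Titrant: 2x + 1y = 0.01208;  mass: 105.99x + 84.01y = 0.7999
Solving, x = 3.462 × 10^-3 mol, y = 5.154 × 10^-3 mol
mass of Na2CO3 = 3.462 × 10^-3 × 105.99 = 0.3669 g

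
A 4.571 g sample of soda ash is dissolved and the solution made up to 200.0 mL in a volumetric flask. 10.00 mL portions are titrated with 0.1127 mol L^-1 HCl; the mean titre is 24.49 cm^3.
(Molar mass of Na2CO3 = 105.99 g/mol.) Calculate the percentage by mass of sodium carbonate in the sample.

64.00 %

Na2CO3 + 2 HCl → 2 NaCl + H2O + CO2
n(HCl) per titration = 0.02449 × 0.1127 = 2.760 × 10^-3 mol
From the 1:2 ratio, n(Na2CO3) in each aliquot = 1/2 × 2.760 × 10^-3 = 1.380 × 10^-3 mol
n(Na2CO3) in the whole flask = 1.380 × 10^-3 × 200.0/10.00 = 0.02760 mol
mass of Na2CO3 = 0.02760 × 105.99 = 2.925 g
% Na2CO3 = 2.925 / 4.571 × 100 = 64.00 %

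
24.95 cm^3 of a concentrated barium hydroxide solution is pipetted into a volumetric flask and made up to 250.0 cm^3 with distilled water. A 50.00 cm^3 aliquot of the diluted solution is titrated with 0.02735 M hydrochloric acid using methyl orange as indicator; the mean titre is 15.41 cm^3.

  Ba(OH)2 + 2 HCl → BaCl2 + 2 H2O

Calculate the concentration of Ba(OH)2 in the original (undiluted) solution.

0.04223 M

n(HCl) = 0.01541 × 0.02735 = 4.215 × 10^-4 mol
From the 1:2 ratio, n(Ba(OH)2) in the aliquot = 1/2 × 4.215 × 10^-4 = 2.107 × 10^-4 mol
[Ba(OH)2]_dilute = 2.107 × 10^-4 / 0.05000 = 0.004215 mol/L
Dilution factor = 250.0 / 24.95 = 10.02
[Ba(OH)2]_stock = 0.004215 × 10.02 = 0.04223 mol/L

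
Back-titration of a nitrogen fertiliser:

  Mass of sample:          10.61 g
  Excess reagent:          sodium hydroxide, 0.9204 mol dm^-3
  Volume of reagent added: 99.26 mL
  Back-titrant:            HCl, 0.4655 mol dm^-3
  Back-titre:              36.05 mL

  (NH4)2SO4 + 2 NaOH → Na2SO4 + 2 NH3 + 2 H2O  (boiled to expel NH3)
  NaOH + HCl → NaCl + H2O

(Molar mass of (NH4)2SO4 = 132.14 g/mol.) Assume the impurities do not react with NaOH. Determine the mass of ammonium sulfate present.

4.927 g

n(NaOH) added = 0.09926 × 0.9204 = 0.09136 mol
n(HCl) used in back-titration = 0.03605 × 0.4655 = 0.01678 mol
n(NaOH) left over = 0.01678 mol (1:1 ratio)
n(NaOH) consumed by analyte = 0.09136 − 0.01678 = 0.07458 mol
From the 1:2 ratio, n((NH4)2SO4) = 1/2 × 0.07458 = 0.03729 mol
mass of (NH4)2SO4 = 0.03729 × 132.14 = 4.927 g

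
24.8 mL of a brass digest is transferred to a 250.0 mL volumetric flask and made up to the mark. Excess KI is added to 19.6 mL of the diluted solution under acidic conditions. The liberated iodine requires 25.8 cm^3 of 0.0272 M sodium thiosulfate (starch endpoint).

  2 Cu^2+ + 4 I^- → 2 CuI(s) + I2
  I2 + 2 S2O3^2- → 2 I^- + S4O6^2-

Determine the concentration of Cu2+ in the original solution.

n(S2O3^2-) = 0.0258 × 0.0272 = 7.02 × 10^-4 mol
n(I2) = n(S2O3^2-)/2 = 3.51 × 10^-4 mol
From the 2:1 ratio, n(Cu2+) in the aliquot = 2/1 × 3.51 × 10^-4 = 7.02 × 10^-4 mol
[Cu2+]_dilute = 7.02 × 10^-4 / 0.0196 = 0.0358 mol/L
[Cu2+]_original = 0.0358 × 250.0/24.8 = 0.361 mol/L

0.361 M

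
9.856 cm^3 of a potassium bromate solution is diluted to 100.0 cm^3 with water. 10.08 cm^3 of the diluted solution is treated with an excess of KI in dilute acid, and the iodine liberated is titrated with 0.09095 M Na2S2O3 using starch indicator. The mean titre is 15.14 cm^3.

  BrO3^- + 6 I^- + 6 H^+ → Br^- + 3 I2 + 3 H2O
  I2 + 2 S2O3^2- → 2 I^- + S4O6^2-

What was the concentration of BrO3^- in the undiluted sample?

0.2310 M

n(S2O3^2-) = 0.01514 × 0.09095 = 1.377 × 10^-3 mol
n(I2) = n(S2O3^2-)/2 = 6.885 × 10^-4 mol
From the 1:3 ratio, n(BrO3^-) in the aliquot = 1/3 × 6.885 × 10^-4 = 2.295 × 10^-4 mol
[BrO3^-]_dilute = 2.295 × 10^-4 / 0.01008 = 0.02277 mol/L
[BrO3^-]_original = 0.02277 × 100.0/9.856 = 0.2310 mol/L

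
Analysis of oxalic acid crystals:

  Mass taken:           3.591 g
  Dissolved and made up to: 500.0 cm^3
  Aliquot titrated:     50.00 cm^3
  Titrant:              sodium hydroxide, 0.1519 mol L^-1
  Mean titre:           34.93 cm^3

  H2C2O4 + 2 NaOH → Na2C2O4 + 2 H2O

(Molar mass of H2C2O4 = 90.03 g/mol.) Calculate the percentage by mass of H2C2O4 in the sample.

66.51 %

n(NaOH) per titration = 0.03493 × 0.1519 = 5.306 × 10^-3 mol
From the 1:2 ratio, n(H2C2O4) in each aliquot = 1/2 × 5.306 × 10^-3 = 2.653 × 10^-3 mol
n(H2C2O4) in the whole flask = 2.653 × 10^-3 × 500.0/50.00 = 0.02653 mol
mass of H2C2O4 = 0.02653 × 90.03 = 2.388 g
% H2C2O4 = 2.388 / 3.591 × 100 = 66.51 %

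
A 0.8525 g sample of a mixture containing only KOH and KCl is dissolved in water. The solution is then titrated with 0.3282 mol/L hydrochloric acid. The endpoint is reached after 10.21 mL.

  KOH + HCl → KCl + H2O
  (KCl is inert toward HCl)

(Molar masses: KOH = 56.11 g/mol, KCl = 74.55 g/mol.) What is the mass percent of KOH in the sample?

22.06 %

n(HCl) = 0.01021 × 0.3282 = 3.351 × 10^-3 mol
Let x = n(KOH), y = n(KCl).
Titrant: 1x = 3.351 × 10^-3;  mass: 56.11x + 74.55y = 0.8525
Solving, x = 3.351 × 10^-3 mol, y = 8.913 × 10^-3 mol
mass of KOH = 3.351 × 10^-3 × 56.11 = 0.1880 g
% KOH = 0.1880 / 0.8525 × 100 = 22.06 %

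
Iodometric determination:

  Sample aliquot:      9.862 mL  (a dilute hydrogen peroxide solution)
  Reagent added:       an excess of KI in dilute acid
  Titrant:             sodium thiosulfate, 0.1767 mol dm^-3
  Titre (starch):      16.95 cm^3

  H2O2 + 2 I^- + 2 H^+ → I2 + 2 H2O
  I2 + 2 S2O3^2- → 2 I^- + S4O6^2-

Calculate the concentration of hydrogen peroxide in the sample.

n(S2O3^2-) = 0.01695 × 0.1767 = 2.995 × 10^-3 mol
n(I2) = n(S2O3^2-)/2 = 1.498 × 10^-3 mol
n(H2O2) in the aliquot = 1.498 × 10^-3 mol (1:1 ratio)
[H2O2] = 1.498 × 10^-3 / 0.009862 = 0.1518 mol/L

0.1518 mol/L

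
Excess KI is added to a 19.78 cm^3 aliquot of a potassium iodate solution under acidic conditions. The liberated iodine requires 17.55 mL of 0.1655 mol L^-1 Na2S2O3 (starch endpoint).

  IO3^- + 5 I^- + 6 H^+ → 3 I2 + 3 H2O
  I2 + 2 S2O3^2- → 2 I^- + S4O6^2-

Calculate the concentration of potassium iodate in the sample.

0.02447 mol/L

n(S2O3^2-) = 0.01755 × 0.1655 = 2.905 × 10^-3 mol
n(I2) = n(S2O3^2-)/2 = 1.452 × 10^-3 mol
From the 1:3 ratio, n(IO3^-) in the aliquot = 1/3 × 1.452 × 10^-3 = 4.841 × 10^-4 mol
[IO3^-] = 4.841 × 10^-4 / 0.01978 = 0.02447 mol/L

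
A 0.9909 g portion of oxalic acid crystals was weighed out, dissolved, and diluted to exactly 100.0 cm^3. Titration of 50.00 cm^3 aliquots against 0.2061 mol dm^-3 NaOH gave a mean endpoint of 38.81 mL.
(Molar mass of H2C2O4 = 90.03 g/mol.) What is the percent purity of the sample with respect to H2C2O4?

72.67 %

H2C2O4 + 2 NaOH → Na2C2O4 + 2 H2O
n(NaOH) per titration = 0.03881 × 0.2061 = 7.999 × 10^-3 mol
From the 1:2 ratio, n(H2C2O4) in each aliquot = 1/2 × 7.999 × 10^-3 = 3.999 × 10^-3 mol
n(H2C2O4) in the whole flask = 3.999 × 10^-3 × 100.0/50.00 = 7.999 × 10^-3 mol
mass of H2C2O4 = 7.999 × 10^-3 × 90.03 = 0.7201 g
% H2C2O4 = 0.7201 / 0.9909 × 100 = 72.67 %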